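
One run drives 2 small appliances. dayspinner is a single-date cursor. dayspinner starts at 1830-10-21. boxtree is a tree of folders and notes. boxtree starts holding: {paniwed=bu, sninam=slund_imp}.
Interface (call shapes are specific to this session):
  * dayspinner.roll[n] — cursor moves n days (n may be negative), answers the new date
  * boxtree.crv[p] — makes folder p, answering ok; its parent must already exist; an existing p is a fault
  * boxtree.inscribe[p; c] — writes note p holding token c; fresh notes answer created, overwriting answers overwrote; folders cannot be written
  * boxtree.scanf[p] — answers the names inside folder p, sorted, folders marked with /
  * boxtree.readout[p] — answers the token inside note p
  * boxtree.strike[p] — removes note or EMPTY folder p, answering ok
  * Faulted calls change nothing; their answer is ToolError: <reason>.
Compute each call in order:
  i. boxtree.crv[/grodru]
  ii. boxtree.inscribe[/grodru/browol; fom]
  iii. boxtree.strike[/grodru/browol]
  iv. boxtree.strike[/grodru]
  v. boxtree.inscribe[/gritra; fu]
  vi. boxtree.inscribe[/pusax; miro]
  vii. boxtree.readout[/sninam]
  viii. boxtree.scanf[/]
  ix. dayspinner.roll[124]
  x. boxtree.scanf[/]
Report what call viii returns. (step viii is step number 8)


Answer: [gritra, paniwed, pusax, sninam]

Derivation:
> boxtree.crv /grodru
:: ok
> boxtree.inscribe /grodru/browol fom
:: created
> boxtree.strike /grodru/browol
:: ok
> boxtree.strike /grodru
:: ok
> boxtree.inscribe /gritra fu
:: created
> boxtree.inscribe /pusax miro
:: created
> boxtree.readout /sninam
:: slund_imp
> boxtree.scanf /
:: [gritra, paniwed, pusax, sninam]
> dayspinner.roll 124
:: 1831-02-22
> boxtree.scanf /
:: [gritra, paniwed, pusax, sninam]


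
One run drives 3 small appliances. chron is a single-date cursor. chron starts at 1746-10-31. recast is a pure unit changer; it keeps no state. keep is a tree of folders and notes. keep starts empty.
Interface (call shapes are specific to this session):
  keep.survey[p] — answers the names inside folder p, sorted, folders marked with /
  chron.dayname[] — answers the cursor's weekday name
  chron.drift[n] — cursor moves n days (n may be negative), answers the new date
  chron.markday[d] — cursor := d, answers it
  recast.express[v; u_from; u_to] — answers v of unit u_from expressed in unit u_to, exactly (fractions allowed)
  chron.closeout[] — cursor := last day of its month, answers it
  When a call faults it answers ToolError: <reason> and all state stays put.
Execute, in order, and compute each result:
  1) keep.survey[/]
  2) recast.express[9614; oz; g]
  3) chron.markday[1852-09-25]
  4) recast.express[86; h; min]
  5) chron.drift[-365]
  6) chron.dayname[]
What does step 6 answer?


Step: keep.survey[p: /]
Result: []
Step: recast.express[v: 9614; u_from: oz; u_to: g]
Result: 218041852259/800000
Step: chron.markday[d: 1852-09-25]
Result: 1852-09-25
Step: recast.express[v: 86; u_from: h; u_to: min]
Result: 5160
Step: chron.drift[n: -365]
Result: 1851-09-26
Step: chron.dayname[]
Result: Friday

Answer: Friday


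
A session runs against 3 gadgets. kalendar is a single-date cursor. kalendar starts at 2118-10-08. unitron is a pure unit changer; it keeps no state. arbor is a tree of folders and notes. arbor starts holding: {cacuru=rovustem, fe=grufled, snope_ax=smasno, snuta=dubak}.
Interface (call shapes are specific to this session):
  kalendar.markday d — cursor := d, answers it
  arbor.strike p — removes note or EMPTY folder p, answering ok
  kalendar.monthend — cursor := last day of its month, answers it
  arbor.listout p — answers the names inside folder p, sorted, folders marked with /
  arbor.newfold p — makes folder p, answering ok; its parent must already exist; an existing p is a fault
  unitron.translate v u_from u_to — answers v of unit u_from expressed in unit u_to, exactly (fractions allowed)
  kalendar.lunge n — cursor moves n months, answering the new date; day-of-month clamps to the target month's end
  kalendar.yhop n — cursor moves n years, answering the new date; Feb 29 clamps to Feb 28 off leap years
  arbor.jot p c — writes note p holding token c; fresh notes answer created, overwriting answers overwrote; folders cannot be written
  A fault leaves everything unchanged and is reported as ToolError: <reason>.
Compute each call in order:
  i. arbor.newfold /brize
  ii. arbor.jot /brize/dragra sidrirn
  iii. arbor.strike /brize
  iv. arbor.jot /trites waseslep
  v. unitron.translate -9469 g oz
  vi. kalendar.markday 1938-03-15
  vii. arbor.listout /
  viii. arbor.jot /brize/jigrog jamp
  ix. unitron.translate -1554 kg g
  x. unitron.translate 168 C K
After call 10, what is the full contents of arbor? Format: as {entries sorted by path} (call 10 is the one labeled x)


Answer: {brize/, brize/dragra=sidrirn, brize/jigrog=jamp, cacuru=rovustem, fe=grufled, snope_ax=smasno, snuta=dubak, trites=waseslep}

Derivation:
CALL arbor.newfold[p→/brize]
RET  ok
CALL arbor.jot[p→/brize/dragra; c→sidrirn]
RET  created
CALL arbor.strike[p→/brize]
RET  ToolError: not empty
CALL arbor.jot[p→/trites; c→waseslep]
RET  created
CALL unitron.translate[v→-9469; u_from→g; u_to→oz]
RET  -15150400000/45359237
CALL kalendar.markday[d→1938-03-15]
RET  1938-03-15
CALL arbor.listout[p→/]
RET  [brize/, cacuru, fe, snope_ax, snuta, trites]
CALL arbor.jot[p→/brize/jigrog; c→jamp]
RET  created
CALL unitron.translate[v→-1554; u_from→kg; u_to→g]
RET  -1554000
CALL unitron.translate[v→168; u_from→C; u_to→K]
RET  8823/20


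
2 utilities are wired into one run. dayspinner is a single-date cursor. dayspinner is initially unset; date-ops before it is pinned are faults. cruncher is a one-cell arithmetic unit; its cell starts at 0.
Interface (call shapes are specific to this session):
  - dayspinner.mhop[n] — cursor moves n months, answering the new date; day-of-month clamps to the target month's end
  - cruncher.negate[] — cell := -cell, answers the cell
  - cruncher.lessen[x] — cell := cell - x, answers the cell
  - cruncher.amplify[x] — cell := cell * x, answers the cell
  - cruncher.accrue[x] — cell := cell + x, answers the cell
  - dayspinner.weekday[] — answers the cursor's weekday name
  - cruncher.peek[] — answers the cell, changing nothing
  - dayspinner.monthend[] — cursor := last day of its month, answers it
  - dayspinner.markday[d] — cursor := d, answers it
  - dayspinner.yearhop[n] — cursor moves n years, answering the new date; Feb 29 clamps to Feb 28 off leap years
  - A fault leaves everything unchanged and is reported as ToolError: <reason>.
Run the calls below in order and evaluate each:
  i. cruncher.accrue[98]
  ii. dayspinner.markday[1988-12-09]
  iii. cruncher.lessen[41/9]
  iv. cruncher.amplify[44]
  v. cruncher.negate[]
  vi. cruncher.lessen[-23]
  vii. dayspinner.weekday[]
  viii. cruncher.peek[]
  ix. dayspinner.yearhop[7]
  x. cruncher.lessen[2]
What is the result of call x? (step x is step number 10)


// cruncher.accrue(x: 98) ~> 98
// dayspinner.markday(d: 1988-12-09) ~> 1988-12-09
// cruncher.lessen(x: 41/9) ~> 841/9
// cruncher.amplify(x: 44) ~> 37004/9
// cruncher.negate() ~> -37004/9
// cruncher.lessen(x: -23) ~> -36797/9
// dayspinner.weekday() ~> Friday
// cruncher.peek() ~> -36797/9
// dayspinner.yearhop(n: 7) ~> 1995-12-09
// cruncher.lessen(x: 2) ~> -36815/9

Answer: -36815/9


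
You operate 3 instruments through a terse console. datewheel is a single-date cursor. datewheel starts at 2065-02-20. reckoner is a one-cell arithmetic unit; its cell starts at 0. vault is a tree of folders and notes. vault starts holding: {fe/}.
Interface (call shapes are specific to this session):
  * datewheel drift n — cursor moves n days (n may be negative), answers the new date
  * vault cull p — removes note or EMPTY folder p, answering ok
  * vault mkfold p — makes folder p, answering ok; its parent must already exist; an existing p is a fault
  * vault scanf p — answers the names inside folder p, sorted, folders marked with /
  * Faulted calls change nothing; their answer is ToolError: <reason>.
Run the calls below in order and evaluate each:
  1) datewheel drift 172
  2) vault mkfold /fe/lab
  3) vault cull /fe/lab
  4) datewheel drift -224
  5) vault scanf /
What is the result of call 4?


Answer: 2064-12-30

Derivation:
[in] datewheel drift n='172'
= 2065-08-11
[in] vault mkfold p='/fe/lab'
= ok
[in] vault cull p='/fe/lab'
= ok
[in] datewheel drift n='-224'
= 2064-12-30
[in] vault scanf p='/'
= [fe/]


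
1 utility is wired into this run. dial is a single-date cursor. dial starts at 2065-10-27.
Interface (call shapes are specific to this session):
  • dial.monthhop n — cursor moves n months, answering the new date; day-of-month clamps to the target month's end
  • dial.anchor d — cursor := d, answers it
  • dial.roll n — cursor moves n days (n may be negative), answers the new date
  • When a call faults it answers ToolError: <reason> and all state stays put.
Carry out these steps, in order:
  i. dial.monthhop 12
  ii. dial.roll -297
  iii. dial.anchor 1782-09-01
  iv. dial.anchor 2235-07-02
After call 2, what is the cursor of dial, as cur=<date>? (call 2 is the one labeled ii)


Invoking monthhop with n='12', → 2066-10-27.
I use roll with n='-297', → 2066-01-03.
Then anchor with d='1782-09-01', giving 1782-09-01.
I call anchor with d='2235-07-02', which returns 2235-07-02.

Answer: cur=2066-01-03


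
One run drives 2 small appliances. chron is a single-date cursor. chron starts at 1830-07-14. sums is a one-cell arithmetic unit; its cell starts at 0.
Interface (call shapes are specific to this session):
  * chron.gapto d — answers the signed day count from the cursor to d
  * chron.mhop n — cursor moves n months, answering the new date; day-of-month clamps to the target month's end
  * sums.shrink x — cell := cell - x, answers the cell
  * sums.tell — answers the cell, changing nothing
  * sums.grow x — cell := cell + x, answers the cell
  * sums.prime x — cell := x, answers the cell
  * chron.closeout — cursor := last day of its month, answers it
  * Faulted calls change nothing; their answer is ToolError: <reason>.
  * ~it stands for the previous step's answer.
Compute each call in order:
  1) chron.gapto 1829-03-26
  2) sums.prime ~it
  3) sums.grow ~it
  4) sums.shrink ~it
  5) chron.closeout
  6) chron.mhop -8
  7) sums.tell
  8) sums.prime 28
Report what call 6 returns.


Answer: 1829-11-30

Derivation:
Act: chron.gapto[d=1829-03-26]
Obs: -475
Act: sums.prime[x=~it]
Obs: -475
Act: sums.grow[x=~it]
Obs: -950
Act: sums.shrink[x=~it]
Obs: 0
Act: chron.closeout[]
Obs: 1830-07-31
Act: chron.mhop[n=-8]
Obs: 1829-11-30
Act: sums.tell[]
Obs: 0
Act: sums.prime[x=28]
Obs: 28


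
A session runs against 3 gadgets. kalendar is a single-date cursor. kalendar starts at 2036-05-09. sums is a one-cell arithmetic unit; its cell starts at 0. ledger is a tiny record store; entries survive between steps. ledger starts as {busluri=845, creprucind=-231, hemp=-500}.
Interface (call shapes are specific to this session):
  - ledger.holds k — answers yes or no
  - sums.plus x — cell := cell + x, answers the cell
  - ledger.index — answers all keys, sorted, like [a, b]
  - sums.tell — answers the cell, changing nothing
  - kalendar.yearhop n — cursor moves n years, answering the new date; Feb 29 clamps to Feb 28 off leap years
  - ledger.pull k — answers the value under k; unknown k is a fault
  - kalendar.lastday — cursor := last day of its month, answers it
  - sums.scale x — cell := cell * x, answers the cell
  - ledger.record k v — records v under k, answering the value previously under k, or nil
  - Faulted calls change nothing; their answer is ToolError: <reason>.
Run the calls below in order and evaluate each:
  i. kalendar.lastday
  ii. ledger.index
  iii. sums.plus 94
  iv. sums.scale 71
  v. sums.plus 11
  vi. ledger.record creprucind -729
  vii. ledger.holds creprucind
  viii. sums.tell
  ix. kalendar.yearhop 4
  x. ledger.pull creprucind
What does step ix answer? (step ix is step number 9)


Using lastday(): 2036-05-31.
Next I call index, and observe [busluri, creprucind, hemp].
Then plus using x: 94, — result: 94.
I call scale using x: 71, giving 6674.
Then plus using x: 11, giving 6685.
I use record using k: creprucind, v: -729, giving -231.
Now I run holds using k: creprucind: yes.
Next I call tell(): 6685.
I run yearhop using n: 4, and observe 2040-05-31.
Next I call pull using k: creprucind, giving -729.

Answer: 2040-05-31


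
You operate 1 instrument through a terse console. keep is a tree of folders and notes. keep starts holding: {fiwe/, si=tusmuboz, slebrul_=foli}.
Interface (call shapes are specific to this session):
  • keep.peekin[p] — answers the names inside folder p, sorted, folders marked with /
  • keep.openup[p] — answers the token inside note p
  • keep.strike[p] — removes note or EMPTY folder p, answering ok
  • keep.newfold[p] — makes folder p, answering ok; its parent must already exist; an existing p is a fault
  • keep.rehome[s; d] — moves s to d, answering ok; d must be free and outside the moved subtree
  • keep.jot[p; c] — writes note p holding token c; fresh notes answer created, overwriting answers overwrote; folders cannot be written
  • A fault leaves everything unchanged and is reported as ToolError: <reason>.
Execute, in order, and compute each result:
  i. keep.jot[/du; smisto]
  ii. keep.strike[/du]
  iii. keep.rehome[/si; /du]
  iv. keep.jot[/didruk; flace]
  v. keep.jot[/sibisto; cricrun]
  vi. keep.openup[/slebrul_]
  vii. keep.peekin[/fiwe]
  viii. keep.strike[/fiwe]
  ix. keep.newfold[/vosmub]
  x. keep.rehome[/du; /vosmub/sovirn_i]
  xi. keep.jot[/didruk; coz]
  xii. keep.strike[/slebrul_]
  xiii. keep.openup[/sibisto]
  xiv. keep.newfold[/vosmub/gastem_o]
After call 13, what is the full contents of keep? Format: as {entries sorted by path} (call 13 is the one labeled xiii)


Answer: {didruk=coz, sibisto=cricrun, vosmub/, vosmub/sovirn_i=tusmuboz}

Derivation:
# 1. keep.jot(/du, smisto) ~> created
# 2. keep.strike(/du) ~> ok
# 3. keep.rehome(/si, /du) ~> ok
# 4. keep.jot(/didruk, flace) ~> created
# 5. keep.jot(/sibisto, cricrun) ~> created
# 6. keep.openup(/slebrul_) ~> foli
# 7. keep.peekin(/fiwe) ~> []
# 8. keep.strike(/fiwe) ~> ok
# 9. keep.newfold(/vosmub) ~> ok
# 10. keep.rehome(/du, /vosmub/sovirn_i) ~> ok
# 11. keep.jot(/didruk, coz) ~> overwrote
# 12. keep.strike(/slebrul_) ~> ok
# 13. keep.openup(/sibisto) ~> cricrun
# 14. keep.newfold(/vosmub/gastem_o) ~> ok


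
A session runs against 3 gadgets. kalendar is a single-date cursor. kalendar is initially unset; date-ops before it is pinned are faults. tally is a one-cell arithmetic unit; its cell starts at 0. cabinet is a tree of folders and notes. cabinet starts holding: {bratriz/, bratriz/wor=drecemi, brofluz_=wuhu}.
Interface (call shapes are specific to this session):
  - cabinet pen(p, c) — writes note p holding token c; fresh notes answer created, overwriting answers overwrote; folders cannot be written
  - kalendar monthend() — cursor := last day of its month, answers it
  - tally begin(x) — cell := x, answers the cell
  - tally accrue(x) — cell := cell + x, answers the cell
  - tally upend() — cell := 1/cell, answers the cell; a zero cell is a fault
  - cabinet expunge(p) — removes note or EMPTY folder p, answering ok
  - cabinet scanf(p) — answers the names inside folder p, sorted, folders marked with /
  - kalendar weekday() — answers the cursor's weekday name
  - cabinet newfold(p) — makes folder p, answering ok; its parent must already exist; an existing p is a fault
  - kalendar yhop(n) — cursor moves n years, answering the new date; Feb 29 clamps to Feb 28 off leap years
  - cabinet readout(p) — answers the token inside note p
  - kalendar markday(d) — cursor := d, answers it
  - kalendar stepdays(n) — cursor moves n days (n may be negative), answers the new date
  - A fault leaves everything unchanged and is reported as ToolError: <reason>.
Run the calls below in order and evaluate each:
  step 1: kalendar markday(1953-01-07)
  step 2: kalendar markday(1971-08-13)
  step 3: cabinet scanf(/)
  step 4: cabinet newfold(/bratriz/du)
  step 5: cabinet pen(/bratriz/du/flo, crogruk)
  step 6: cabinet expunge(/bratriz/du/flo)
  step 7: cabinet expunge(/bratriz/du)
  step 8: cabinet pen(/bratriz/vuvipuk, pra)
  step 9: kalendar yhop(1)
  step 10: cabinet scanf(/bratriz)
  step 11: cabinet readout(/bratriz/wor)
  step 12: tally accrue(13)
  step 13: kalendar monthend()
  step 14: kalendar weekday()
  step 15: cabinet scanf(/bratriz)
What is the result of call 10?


Answer: [vuvipuk, wor]

Derivation:
Step: kalendar markday[1953-01-07]
Result: 1953-01-07
Step: kalendar markday[1971-08-13]
Result: 1971-08-13
Step: cabinet scanf[/]
Result: [bratriz/, brofluz_]
Step: cabinet newfold[/bratriz/du]
Result: ok
Step: cabinet pen[/bratriz/du/flo; crogruk]
Result: created
Step: cabinet expunge[/bratriz/du/flo]
Result: ok
Step: cabinet expunge[/bratriz/du]
Result: ok
Step: cabinet pen[/bratriz/vuvipuk; pra]
Result: created
Step: kalendar yhop[1]
Result: 1972-08-13
Step: cabinet scanf[/bratriz]
Result: [vuvipuk, wor]
Step: cabinet readout[/bratriz/wor]
Result: drecemi
Step: tally accrue[13]
Result: 13
Step: kalendar monthend[]
Result: 1972-08-31
Step: kalendar weekday[]
Result: Thursday
Step: cabinet scanf[/bratriz]
Result: [vuvipuk, wor]


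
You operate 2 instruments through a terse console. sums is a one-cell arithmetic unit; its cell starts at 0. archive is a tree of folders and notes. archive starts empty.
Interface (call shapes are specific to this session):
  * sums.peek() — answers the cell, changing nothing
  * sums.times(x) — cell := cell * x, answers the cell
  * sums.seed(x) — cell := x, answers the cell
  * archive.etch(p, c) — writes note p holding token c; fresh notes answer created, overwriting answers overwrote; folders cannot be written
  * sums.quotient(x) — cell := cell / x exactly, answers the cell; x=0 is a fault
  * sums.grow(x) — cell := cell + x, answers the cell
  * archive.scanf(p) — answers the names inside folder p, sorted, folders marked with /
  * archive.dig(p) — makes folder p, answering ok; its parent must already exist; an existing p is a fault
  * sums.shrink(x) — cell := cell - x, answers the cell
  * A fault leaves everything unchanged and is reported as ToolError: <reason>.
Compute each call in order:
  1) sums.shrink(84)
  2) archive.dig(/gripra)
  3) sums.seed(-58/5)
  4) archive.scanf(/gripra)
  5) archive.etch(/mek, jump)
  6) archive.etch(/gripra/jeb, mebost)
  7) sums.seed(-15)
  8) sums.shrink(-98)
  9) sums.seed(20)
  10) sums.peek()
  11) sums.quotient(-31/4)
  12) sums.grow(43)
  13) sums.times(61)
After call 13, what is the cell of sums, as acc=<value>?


Answer: acc=76433/31

Derivation:
Step: sums.shrink[x='84']
Result: -84
Step: archive.dig[p='/gripra']
Result: ok
Step: sums.seed[x='-58/5']
Result: -58/5
Step: archive.scanf[p='/gripra']
Result: []
Step: archive.etch[p='/mek'; c='jump']
Result: created
Step: archive.etch[p='/gripra/jeb'; c='mebost']
Result: created
Step: sums.seed[x='-15']
Result: -15
Step: sums.shrink[x='-98']
Result: 83
Step: sums.seed[x='20']
Result: 20
Step: sums.peek[]
Result: 20
Step: sums.quotient[x='-31/4']
Result: -80/31
Step: sums.grow[x='43']
Result: 1253/31
Step: sums.times[x='61']
Result: 76433/31


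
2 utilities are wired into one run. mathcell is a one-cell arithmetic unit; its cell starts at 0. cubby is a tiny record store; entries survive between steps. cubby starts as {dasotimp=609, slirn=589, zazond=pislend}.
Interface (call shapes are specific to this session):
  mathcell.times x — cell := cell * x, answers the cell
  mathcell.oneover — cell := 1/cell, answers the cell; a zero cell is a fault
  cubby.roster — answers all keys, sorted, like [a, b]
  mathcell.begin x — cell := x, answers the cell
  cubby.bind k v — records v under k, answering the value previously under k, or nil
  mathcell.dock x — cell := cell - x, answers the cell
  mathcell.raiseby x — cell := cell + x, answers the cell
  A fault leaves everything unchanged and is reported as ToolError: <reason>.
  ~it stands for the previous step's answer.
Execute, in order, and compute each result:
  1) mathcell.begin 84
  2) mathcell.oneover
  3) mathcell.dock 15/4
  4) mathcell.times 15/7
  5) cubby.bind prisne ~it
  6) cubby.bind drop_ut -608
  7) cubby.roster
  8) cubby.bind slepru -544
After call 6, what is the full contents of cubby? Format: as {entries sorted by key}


Answer: {dasotimp=609, drop_ut=-608, prisne=-785/98, slirn=589, zazond=pislend}

Derivation:
Step: mathcell.begin[x=84]
Result: 84
Step: mathcell.oneover[]
Result: 1/84
Step: mathcell.dock[x=15/4]
Result: -157/42
Step: mathcell.times[x=15/7]
Result: -785/98
Step: cubby.bind[k=prisne; v=~it]
Result: nil
Step: cubby.bind[k=drop_ut; v=-608]
Result: nil
Step: cubby.roster[]
Result: [dasotimp, drop_ut, prisne, slirn, zazond]
Step: cubby.bind[k=slepru; v=-544]
Result: nil


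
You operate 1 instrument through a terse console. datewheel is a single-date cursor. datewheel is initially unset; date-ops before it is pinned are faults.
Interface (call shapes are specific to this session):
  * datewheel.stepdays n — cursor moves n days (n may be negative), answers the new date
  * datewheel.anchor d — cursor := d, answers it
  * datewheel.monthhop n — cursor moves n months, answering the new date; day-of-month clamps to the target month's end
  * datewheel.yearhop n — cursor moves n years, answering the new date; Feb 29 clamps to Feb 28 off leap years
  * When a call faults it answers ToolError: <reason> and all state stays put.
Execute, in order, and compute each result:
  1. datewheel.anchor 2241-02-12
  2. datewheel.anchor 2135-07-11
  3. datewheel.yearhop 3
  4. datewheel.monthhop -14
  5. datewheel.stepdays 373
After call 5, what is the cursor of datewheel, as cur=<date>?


Answer: cur=2138-05-19

Derivation:
-- anchor(d: 2241-02-12) == 2241-02-12
-- anchor(d: 2135-07-11) == 2135-07-11
-- yearhop(n: 3) == 2138-07-11
-- monthhop(n: -14) == 2137-05-11
-- stepdays(n: 373) == 2138-05-19


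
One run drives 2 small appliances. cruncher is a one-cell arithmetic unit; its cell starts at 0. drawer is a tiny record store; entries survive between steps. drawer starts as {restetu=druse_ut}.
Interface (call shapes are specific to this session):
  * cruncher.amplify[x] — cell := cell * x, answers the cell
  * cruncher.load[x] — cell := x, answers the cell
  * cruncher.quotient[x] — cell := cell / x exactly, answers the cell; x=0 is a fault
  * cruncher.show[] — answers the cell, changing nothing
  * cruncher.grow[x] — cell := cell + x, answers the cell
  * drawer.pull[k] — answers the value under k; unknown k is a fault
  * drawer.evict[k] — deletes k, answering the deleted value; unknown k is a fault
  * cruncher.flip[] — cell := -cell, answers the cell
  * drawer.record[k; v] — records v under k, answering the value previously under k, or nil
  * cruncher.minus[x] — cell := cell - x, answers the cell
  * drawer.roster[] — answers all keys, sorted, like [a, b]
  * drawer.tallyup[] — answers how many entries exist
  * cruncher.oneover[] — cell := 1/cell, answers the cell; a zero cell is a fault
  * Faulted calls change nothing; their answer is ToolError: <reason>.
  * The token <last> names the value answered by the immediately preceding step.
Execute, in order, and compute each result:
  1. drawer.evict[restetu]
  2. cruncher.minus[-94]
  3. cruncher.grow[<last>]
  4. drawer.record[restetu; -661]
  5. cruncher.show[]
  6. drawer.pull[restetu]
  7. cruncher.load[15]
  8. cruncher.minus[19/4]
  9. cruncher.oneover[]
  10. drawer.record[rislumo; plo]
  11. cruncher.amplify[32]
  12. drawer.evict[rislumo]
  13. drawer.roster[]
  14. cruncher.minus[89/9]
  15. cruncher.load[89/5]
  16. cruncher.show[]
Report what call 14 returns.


Answer: -2497/369

Derivation:
Step: drawer.evict[k='restetu']
Result: druse_ut
Step: cruncher.minus[x='-94']
Result: 94
Step: cruncher.grow[x='<last>']
Result: 188
Step: drawer.record[k='restetu'; v='-661']
Result: nil
Step: cruncher.show[]
Result: 188
Step: drawer.pull[k='restetu']
Result: -661
Step: cruncher.load[x='15']
Result: 15
Step: cruncher.minus[x='19/4']
Result: 41/4
Step: cruncher.oneover[]
Result: 4/41
Step: drawer.record[k='rislumo'; v='plo']
Result: nil
Step: cruncher.amplify[x='32']
Result: 128/41
Step: drawer.evict[k='rislumo']
Result: plo
Step: drawer.roster[]
Result: [restetu]
Step: cruncher.minus[x='89/9']
Result: -2497/369
Step: cruncher.load[x='89/5']
Result: 89/5
Step: cruncher.show[]
Result: 89/5


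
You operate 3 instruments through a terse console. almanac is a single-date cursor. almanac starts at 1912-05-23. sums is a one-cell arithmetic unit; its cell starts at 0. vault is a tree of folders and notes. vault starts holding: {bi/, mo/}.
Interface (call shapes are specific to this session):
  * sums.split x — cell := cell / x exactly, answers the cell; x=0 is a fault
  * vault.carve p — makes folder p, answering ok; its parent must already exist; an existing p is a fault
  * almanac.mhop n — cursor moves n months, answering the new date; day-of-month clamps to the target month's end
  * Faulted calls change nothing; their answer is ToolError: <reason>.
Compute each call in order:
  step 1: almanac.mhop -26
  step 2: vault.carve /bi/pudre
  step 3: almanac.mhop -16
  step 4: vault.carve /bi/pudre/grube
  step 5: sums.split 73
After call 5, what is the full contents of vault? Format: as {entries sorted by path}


→ mhop(n: -26)
← 1910-03-23
→ carve(p: /bi/pudre)
← ok
→ mhop(n: -16)
← 1908-11-23
→ carve(p: /bi/pudre/grube)
← ok
→ split(x: 73)
← 0

Answer: {bi/, bi/pudre/, bi/pudre/grube/, mo/}


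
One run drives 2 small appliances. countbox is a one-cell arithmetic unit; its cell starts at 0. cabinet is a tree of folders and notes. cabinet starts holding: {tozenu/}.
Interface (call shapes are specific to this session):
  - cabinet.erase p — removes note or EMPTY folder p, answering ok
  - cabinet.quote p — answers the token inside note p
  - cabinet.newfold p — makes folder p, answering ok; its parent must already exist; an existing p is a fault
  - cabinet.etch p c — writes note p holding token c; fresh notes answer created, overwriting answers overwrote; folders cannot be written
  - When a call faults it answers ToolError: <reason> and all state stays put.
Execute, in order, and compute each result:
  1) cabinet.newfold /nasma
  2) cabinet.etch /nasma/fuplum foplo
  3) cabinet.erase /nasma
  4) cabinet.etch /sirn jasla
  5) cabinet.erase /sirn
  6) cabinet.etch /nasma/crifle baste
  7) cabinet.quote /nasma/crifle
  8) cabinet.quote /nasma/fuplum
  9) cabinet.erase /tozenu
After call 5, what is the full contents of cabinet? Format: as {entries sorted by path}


Calling cabinet.newfold using p='/nasma', — result: ok.
I call cabinet.etch using p='/nasma/fuplum', c='foplo', → created.
I call cabinet.erase using p='/nasma', and see ToolError: not empty.
Now I run cabinet.etch using p='/sirn', c='jasla', giving created.
Then cabinet.erase using p='/sirn', which returns ok.
Using cabinet.etch using p='/nasma/crifle', c='baste', giving created.
Invoking cabinet.quote using p='/nasma/crifle', → baste.
Now I run cabinet.quote using p='/nasma/fuplum', which returns foplo.
I call cabinet.erase using p='/tozenu', which returns ok.

Answer: {nasma/, nasma/fuplum=foplo, tozenu/}


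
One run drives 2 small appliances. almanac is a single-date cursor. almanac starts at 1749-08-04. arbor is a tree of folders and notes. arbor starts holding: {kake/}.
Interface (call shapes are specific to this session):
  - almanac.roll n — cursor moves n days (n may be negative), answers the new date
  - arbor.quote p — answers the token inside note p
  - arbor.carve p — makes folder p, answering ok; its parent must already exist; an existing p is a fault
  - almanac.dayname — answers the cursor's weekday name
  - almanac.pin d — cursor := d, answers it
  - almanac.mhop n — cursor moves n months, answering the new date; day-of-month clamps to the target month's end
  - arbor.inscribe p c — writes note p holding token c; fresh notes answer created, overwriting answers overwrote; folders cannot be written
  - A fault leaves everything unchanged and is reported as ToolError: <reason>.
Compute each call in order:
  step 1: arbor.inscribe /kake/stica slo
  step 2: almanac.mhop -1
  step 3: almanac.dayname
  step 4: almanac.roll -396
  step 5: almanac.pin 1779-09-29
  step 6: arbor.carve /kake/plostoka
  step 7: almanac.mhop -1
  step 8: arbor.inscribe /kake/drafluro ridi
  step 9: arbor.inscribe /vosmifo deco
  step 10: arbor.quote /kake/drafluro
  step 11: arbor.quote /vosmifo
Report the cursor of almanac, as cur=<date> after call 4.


Answer: cur=1748-06-03

Derivation:
$ arbor.inscribe p: /kake/stica c: slo
:: created
$ almanac.mhop n: -1
:: 1749-07-04
$ almanac.dayname
:: Friday
$ almanac.roll n: -396
:: 1748-06-03
$ almanac.pin d: 1779-09-29
:: 1779-09-29
$ arbor.carve p: /kake/plostoka
:: ok
$ almanac.mhop n: -1
:: 1779-08-29
$ arbor.inscribe p: /kake/drafluro c: ridi
:: created
$ arbor.inscribe p: /vosmifo c: deco
:: created
$ arbor.quote p: /kake/drafluro
:: ridi
$ arbor.quote p: /vosmifo
:: deco


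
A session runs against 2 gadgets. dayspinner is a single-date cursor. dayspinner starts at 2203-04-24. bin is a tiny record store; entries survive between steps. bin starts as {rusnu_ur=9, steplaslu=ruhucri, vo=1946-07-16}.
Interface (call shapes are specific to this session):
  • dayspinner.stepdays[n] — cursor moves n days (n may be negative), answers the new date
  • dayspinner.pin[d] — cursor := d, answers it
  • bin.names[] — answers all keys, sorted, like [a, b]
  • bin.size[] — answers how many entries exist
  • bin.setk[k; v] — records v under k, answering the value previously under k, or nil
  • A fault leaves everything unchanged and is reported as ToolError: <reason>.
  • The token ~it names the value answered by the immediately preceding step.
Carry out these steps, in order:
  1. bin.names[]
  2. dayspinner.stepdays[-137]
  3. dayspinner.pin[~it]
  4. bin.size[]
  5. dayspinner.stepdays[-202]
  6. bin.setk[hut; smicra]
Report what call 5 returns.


Answer: 2202-05-20

Derivation:
~$ bin.names
= [rusnu_ur, steplaslu, vo]
~$ dayspinner.stepdays -137
= 2202-12-08
~$ dayspinner.pin ~it
= 2202-12-08
~$ bin.size
= 3
~$ dayspinner.stepdays -202
= 2202-05-20
~$ bin.setk hut smicra
= nil


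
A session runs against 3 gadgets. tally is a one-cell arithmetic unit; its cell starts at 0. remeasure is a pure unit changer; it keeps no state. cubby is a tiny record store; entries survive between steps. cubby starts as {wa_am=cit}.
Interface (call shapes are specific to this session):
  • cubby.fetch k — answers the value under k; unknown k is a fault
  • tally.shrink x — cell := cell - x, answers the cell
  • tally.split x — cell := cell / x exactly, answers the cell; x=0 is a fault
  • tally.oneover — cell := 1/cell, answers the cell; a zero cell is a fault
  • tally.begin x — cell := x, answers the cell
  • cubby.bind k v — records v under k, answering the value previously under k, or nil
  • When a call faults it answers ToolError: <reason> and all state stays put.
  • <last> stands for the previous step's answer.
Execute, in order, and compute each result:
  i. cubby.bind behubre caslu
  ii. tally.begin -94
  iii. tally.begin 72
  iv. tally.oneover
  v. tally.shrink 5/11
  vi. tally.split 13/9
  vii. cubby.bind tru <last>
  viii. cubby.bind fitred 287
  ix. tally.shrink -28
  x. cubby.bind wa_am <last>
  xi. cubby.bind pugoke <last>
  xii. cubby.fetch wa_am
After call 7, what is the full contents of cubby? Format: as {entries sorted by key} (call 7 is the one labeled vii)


Answer: {behubre=caslu, tru=-349/1144, wa_am=cit}

Derivation:
→ bind(k='behubre', v='caslu')
← nil
→ begin(x='-94')
← -94
→ begin(x='72')
← 72
→ oneover()
← 1/72
→ shrink(x='5/11')
← -349/792
→ split(x='13/9')
← -349/1144
→ bind(k='tru', v='<last>')
← nil
→ bind(k='fitred', v='287')
← nil
→ shrink(x='-28')
← 31683/1144
→ bind(k='wa_am', v='<last>')
← cit
→ bind(k='pugoke', v='<last>')
← nil
→ fetch(k='wa_am')
← 31683/1144


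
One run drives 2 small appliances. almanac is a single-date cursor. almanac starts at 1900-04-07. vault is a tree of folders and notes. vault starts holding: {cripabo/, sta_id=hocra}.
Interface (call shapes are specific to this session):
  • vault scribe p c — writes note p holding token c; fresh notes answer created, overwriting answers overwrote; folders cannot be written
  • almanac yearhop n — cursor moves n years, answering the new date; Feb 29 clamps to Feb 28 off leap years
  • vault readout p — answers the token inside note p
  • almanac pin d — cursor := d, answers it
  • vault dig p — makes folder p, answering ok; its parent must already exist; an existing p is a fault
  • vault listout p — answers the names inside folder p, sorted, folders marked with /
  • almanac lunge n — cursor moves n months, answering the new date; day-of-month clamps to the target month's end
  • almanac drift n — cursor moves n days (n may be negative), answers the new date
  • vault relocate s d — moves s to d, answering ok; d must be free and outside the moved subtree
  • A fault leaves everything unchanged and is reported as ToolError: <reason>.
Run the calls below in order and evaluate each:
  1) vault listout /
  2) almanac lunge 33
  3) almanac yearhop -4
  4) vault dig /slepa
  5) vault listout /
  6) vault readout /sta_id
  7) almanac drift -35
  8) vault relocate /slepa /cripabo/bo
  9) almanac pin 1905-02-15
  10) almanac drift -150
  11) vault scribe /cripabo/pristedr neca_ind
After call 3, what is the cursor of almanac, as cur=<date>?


Answer: cur=1899-01-07

Derivation:
% 1. vault listout(p='/') : [cripabo/, sta_id]
% 2. almanac lunge(n='33') : 1903-01-07
% 3. almanac yearhop(n='-4') : 1899-01-07
% 4. vault dig(p='/slepa') : ok
% 5. vault listout(p='/') : [cripabo/, slepa/, sta_id]
% 6. vault readout(p='/sta_id') : hocra
% 7. almanac drift(n='-35') : 1898-12-03
% 8. vault relocate(s='/slepa', d='/cripabo/bo') : ok
% 9. almanac pin(d='1905-02-15') : 1905-02-15
% 10. almanac drift(n='-150') : 1904-09-18
% 11. vault scribe(p='/cripabo/pristedr', c='neca_ind') : created


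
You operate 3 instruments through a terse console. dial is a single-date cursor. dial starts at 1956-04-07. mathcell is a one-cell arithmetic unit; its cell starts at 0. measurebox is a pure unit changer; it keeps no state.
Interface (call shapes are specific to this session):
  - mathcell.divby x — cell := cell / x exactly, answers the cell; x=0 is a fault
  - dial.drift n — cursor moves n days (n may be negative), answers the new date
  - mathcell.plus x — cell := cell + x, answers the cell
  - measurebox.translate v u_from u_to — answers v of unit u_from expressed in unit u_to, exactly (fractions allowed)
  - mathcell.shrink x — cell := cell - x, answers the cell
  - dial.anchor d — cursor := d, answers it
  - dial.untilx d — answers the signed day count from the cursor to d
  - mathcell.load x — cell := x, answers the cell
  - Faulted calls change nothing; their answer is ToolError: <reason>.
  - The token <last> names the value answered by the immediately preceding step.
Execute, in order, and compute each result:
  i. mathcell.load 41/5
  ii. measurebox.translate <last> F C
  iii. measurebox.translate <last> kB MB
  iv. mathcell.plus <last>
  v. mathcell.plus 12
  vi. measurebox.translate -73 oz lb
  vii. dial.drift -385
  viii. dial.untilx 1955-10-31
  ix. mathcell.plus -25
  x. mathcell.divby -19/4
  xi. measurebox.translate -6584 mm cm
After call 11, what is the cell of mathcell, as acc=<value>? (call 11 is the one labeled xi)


Answer: acc=43319/42750

Derivation:
Then mathcell.load passing x='41/5', → 41/5.
I invoke measurebox.translate passing v='<last>', u_from='F', u_to='C', which returns -119/9.
Using measurebox.translate passing v='<last>', u_from='kB', u_to='MB', — result: -119/9000.
I use mathcell.plus passing x='<last>', — result: 73681/9000.
Next I call mathcell.plus passing x='12', which returns 181681/9000.
I invoke measurebox.translate passing v='-73', u_from='oz', u_to='lb', → -73/16.
Then dial.drift passing n='-385', and observe 1955-03-19.
Using dial.untilx passing d='1955-10-31', giving 226.
I run mathcell.plus passing x='-25', — result: -43319/9000.
Then mathcell.divby passing x='-19/4', → 43319/42750.
Calling measurebox.translate passing v='-6584', u_from='mm', u_to='cm', yielding -3292/5.


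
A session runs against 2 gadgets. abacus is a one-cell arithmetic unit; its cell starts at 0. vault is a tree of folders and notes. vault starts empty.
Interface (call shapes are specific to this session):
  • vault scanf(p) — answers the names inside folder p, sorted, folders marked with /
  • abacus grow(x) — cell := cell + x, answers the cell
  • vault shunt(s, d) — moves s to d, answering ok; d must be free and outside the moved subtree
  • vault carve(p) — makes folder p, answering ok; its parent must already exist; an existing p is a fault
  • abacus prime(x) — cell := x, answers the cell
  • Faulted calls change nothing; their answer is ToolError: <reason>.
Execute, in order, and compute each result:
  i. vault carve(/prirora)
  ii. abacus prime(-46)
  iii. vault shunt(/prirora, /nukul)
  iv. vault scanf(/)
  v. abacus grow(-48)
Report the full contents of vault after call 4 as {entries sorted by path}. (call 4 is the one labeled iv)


Answer: {nukul/}

Derivation:
I invoke vault carve on p=/prirora, — result: ok.
Using abacus prime on x=-46, yielding -46.
I invoke vault shunt on s=/prirora, d=/nukul, yielding ok.
Then vault scanf on p=/, giving [nukul/].
Calling abacus grow on x=-48: -94.


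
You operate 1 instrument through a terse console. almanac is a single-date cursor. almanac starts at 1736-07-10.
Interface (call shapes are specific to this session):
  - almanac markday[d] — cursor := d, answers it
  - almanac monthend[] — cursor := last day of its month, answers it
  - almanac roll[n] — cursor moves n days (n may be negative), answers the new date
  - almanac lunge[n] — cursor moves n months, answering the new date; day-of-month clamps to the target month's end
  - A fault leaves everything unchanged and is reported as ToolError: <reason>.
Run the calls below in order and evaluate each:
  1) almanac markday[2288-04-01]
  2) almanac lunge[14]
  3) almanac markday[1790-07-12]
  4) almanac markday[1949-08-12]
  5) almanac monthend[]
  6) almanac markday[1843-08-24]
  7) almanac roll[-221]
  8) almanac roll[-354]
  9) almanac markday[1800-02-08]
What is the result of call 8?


$ almanac markday d=2288-04-01
  2288-04-01
$ almanac lunge n=14
  2289-06-01
$ almanac markday d=1790-07-12
  1790-07-12
$ almanac markday d=1949-08-12
  1949-08-12
$ almanac monthend
  1949-08-31
$ almanac markday d=1843-08-24
  1843-08-24
$ almanac roll n=-221
  1843-01-15
$ almanac roll n=-354
  1842-01-26
$ almanac markday d=1800-02-08
  1800-02-08

Answer: 1842-01-26


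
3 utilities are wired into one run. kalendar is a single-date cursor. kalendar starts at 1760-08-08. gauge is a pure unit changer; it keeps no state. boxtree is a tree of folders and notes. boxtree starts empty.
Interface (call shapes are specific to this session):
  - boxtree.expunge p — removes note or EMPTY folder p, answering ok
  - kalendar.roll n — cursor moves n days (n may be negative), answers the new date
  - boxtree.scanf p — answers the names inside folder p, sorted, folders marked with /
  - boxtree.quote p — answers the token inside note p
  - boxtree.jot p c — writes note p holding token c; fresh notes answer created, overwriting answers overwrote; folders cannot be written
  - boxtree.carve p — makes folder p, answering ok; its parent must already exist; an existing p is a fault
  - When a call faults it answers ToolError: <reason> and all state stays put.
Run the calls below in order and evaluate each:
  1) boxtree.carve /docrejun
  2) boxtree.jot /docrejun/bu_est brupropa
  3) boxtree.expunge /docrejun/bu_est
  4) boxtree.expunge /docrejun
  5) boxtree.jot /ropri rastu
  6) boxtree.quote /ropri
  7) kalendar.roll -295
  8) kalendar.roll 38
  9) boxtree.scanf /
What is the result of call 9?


Do: boxtree.carve[p='/docrejun']
See: ok
Do: boxtree.jot[p='/docrejun/bu_est'; c='brupropa']
See: created
Do: boxtree.expunge[p='/docrejun/bu_est']
See: ok
Do: boxtree.expunge[p='/docrejun']
See: ok
Do: boxtree.jot[p='/ropri'; c='rastu']
See: created
Do: boxtree.quote[p='/ropri']
See: rastu
Do: kalendar.roll[n='-295']
See: 1759-10-18
Do: kalendar.roll[n='38']
See: 1759-11-25
Do: boxtree.scanf[p='/']
See: [ropri]

Answer: [ropri]
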